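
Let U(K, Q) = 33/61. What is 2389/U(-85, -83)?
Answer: 145729/33 ≈ 4416.0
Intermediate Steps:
U(K, Q) = 33/61 (U(K, Q) = 33*(1/61) = 33/61)
2389/U(-85, -83) = 2389/(33/61) = 2389*(61/33) = 145729/33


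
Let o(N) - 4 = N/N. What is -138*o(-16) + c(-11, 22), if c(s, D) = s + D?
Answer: -679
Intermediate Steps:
o(N) = 5 (o(N) = 4 + N/N = 4 + 1 = 5)
c(s, D) = D + s
-138*o(-16) + c(-11, 22) = -138*5 + (22 - 11) = -690 + 11 = -679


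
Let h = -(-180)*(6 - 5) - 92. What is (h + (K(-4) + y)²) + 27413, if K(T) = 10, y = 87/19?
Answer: 10004590/361 ≈ 27714.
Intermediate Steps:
y = 87/19 (y = 87*(1/19) = 87/19 ≈ 4.5789)
h = 88 (h = -(-180) - 92 = -90*(-2) - 92 = 180 - 92 = 88)
(h + (K(-4) + y)²) + 27413 = (88 + (10 + 87/19)²) + 27413 = (88 + (277/19)²) + 27413 = (88 + 76729/361) + 27413 = 108497/361 + 27413 = 10004590/361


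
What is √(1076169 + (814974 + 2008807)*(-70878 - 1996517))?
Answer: I*√5837869644326 ≈ 2.4162e+6*I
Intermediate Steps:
√(1076169 + (814974 + 2008807)*(-70878 - 1996517)) = √(1076169 + 2823781*(-2067395)) = √(1076169 - 5837870720495) = √(-5837869644326) = I*√5837869644326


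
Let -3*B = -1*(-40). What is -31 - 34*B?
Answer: 1267/3 ≈ 422.33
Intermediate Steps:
B = -40/3 (B = -(-1)*(-40)/3 = -⅓*40 = -40/3 ≈ -13.333)
-31 - 34*B = -31 - 34*(-40/3) = -31 + 1360/3 = 1267/3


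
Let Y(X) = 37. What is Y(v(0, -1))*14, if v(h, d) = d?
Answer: 518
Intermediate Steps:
Y(v(0, -1))*14 = 37*14 = 518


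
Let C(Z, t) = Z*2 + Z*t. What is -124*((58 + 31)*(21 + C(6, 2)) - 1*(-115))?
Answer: -510880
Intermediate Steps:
C(Z, t) = 2*Z + Z*t
-124*((58 + 31)*(21 + C(6, 2)) - 1*(-115)) = -124*((58 + 31)*(21 + 6*(2 + 2)) - 1*(-115)) = -124*(89*(21 + 6*4) + 115) = -124*(89*(21 + 24) + 115) = -124*(89*45 + 115) = -124*(4005 + 115) = -124*4120 = -510880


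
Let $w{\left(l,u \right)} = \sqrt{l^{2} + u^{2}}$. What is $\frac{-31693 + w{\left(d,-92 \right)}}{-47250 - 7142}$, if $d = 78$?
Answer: $\frac{31693}{54392} - \frac{\sqrt{3637}}{27196} \approx 0.58046$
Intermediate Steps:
$\frac{-31693 + w{\left(d,-92 \right)}}{-47250 - 7142} = \frac{-31693 + \sqrt{78^{2} + \left(-92\right)^{2}}}{-47250 - 7142} = \frac{-31693 + \sqrt{6084 + 8464}}{-54392} = \left(-31693 + \sqrt{14548}\right) \left(- \frac{1}{54392}\right) = \left(-31693 + 2 \sqrt{3637}\right) \left(- \frac{1}{54392}\right) = \frac{31693}{54392} - \frac{\sqrt{3637}}{27196}$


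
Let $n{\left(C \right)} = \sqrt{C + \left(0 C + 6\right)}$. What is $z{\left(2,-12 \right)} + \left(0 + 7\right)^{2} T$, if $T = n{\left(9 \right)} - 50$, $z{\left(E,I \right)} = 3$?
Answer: $-2447 + 49 \sqrt{15} \approx -2257.2$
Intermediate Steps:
$n{\left(C \right)} = \sqrt{6 + C}$ ($n{\left(C \right)} = \sqrt{C + \left(0 + 6\right)} = \sqrt{C + 6} = \sqrt{6 + C}$)
$T = -50 + \sqrt{15}$ ($T = \sqrt{6 + 9} - 50 = \sqrt{15} - 50 = -50 + \sqrt{15} \approx -46.127$)
$z{\left(2,-12 \right)} + \left(0 + 7\right)^{2} T = 3 + \left(0 + 7\right)^{2} \left(-50 + \sqrt{15}\right) = 3 + 7^{2} \left(-50 + \sqrt{15}\right) = 3 + 49 \left(-50 + \sqrt{15}\right) = 3 - \left(2450 - 49 \sqrt{15}\right) = -2447 + 49 \sqrt{15}$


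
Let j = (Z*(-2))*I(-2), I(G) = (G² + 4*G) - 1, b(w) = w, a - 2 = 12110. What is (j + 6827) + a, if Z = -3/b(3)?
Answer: 18929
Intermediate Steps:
a = 12112 (a = 2 + 12110 = 12112)
I(G) = -1 + G² + 4*G
Z = -1 (Z = -3/3 = -3*⅓ = -1)
j = -10 (j = (-1*(-2))*(-1 + (-2)² + 4*(-2)) = 2*(-1 + 4 - 8) = 2*(-5) = -10)
(j + 6827) + a = (-10 + 6827) + 12112 = 6817 + 12112 = 18929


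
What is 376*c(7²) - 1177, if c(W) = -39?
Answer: -15841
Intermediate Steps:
376*c(7²) - 1177 = 376*(-39) - 1177 = -14664 - 1177 = -15841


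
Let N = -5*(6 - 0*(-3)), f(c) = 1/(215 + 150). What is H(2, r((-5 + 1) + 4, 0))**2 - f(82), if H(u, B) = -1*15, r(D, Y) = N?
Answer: 82124/365 ≈ 225.00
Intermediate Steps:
f(c) = 1/365
N = -30 (N = -5*(6 - 1*0) = -5*(6 + 0) = -5*6 = -30)
r(D, Y) = -30
H(u, B) = -15
H(2, r((-5 + 1) + 4, 0))**2 - f(82) = (-15)**2 - 1*1/365 = 225 - 1/365 = 82124/365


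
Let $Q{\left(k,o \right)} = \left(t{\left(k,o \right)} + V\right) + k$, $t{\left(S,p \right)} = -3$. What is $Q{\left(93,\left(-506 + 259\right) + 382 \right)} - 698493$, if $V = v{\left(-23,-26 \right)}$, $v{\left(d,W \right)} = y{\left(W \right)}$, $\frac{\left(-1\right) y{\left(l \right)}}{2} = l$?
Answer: $-698351$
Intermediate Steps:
$y{\left(l \right)} = - 2 l$
$v{\left(d,W \right)} = - 2 W$
$V = 52$ ($V = \left(-2\right) \left(-26\right) = 52$)
$Q{\left(k,o \right)} = 49 + k$ ($Q{\left(k,o \right)} = \left(-3 + 52\right) + k = 49 + k$)
$Q{\left(93,\left(-506 + 259\right) + 382 \right)} - 698493 = \left(49 + 93\right) - 698493 = 142 - 698493 = -698351$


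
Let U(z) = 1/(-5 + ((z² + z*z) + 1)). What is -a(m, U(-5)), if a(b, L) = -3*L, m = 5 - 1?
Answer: 3/46 ≈ 0.065217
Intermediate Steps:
U(z) = 1/(-4 + 2*z²) (U(z) = 1/(-5 + ((z² + z²) + 1)) = 1/(-5 + (2*z² + 1)) = 1/(-5 + (1 + 2*z²)) = 1/(-4 + 2*z²))
m = 4
-a(m, U(-5)) = -(-3)*1/(2*(-2 + (-5)²)) = -(-3)*1/(2*(-2 + 25)) = -(-3)*(½)/23 = -(-3)*(½)*(1/23) = -(-3)/46 = -1*(-3/46) = 3/46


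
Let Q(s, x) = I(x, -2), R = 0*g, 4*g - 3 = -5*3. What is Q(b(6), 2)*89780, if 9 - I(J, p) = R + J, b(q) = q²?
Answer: 628460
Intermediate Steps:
g = -3 (g = ¾ + (-5*3)/4 = ¾ + (¼)*(-15) = ¾ - 15/4 = -3)
R = 0 (R = 0*(-3) = 0)
I(J, p) = 9 - J (I(J, p) = 9 - (0 + J) = 9 - J)
Q(s, x) = 9 - x
Q(b(6), 2)*89780 = (9 - 1*2)*89780 = (9 - 2)*89780 = 7*89780 = 628460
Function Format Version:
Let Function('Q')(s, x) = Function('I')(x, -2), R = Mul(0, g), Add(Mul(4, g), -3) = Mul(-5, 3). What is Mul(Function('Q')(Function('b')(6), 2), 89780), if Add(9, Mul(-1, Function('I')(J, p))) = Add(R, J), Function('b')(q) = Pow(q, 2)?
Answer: 628460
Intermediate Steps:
g = -3 (g = Add(Rational(3, 4), Mul(Rational(1, 4), Mul(-5, 3))) = Add(Rational(3, 4), Mul(Rational(1, 4), -15)) = Add(Rational(3, 4), Rational(-15, 4)) = -3)
R = 0 (R = Mul(0, -3) = 0)
Function('I')(J, p) = Add(9, Mul(-1, J)) (Function('I')(J, p) = Add(9, Mul(-1, Add(0, J))) = Add(9, Mul(-1, J)))
Function('Q')(s, x) = Add(9, Mul(-1, x))
Mul(Function('Q')(Function('b')(6), 2), 89780) = Mul(Add(9, Mul(-1, 2)), 89780) = Mul(Add(9, -2), 89780) = Mul(7, 89780) = 628460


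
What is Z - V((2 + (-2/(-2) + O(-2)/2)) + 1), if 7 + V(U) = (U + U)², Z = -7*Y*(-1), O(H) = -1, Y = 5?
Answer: -7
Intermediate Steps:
Z = 35 (Z = -7*5*(-1) = -35*(-1) = 35)
V(U) = -7 + 4*U² (V(U) = -7 + (U + U)² = -7 + (2*U)² = -7 + 4*U²)
Z - V((2 + (-2/(-2) + O(-2)/2)) + 1) = 35 - (-7 + 4*((2 + (-2/(-2) - 1/2)) + 1)²) = 35 - (-7 + 4*((2 + (-2*(-½) - 1*½)) + 1)²) = 35 - (-7 + 4*((2 + (1 - ½)) + 1)²) = 35 - (-7 + 4*((2 + ½) + 1)²) = 35 - (-7 + 4*(5/2 + 1)²) = 35 - (-7 + 4*(7/2)²) = 35 - (-7 + 4*(49/4)) = 35 - (-7 + 49) = 35 - 1*42 = 35 - 42 = -7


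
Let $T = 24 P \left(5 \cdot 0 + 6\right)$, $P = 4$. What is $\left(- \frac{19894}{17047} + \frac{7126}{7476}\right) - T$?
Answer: $- \frac{5245330921}{9103098} \approx -576.21$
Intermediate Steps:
$T = 576$ ($T = 24 \cdot 4 \left(5 \cdot 0 + 6\right) = 96 \left(0 + 6\right) = 96 \cdot 6 = 576$)
$\left(- \frac{19894}{17047} + \frac{7126}{7476}\right) - T = \left(- \frac{19894}{17047} + \frac{7126}{7476}\right) - 576 = \left(\left(-19894\right) \frac{1}{17047} + 7126 \cdot \frac{1}{7476}\right) - 576 = \left(- \frac{19894}{17047} + \frac{509}{534}\right) - 576 = - \frac{1946473}{9103098} - 576 = - \frac{5245330921}{9103098}$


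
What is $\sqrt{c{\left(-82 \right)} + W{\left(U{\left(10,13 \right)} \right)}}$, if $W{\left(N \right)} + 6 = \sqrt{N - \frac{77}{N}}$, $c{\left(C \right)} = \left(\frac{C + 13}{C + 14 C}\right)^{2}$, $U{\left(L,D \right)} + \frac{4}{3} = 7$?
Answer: $\frac{\sqrt{-2621992671 + 17146200 i \sqrt{5151}}}{20910} \approx 0.56019 + 2.5121 i$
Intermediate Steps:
$U{\left(L,D \right)} = \frac{17}{3}$ ($U{\left(L,D \right)} = - \frac{4}{3} + 7 = \frac{17}{3}$)
$c{\left(C \right)} = \frac{\left(13 + C\right)^{2}}{225 C^{2}}$ ($c{\left(C \right)} = \left(\frac{13 + C}{15 C}\right)^{2} = \frac{\left(13 + C\right)^{2}}{225 C^{2}}$)
$W{\left(N \right)} = -6 + \sqrt{N - \frac{77}{N}}$
$\sqrt{c{\left(-82 \right)} + W{\left(U{\left(10,13 \right)} \right)}} = \sqrt{\frac{\left(13 - 82\right)^{2}}{225 \cdot 6724} - \left(6 - \sqrt{\frac{17}{3} - \frac{77}{\frac{17}{3}}}\right)} = \sqrt{\frac{1}{225} \cdot \frac{1}{6724} \left(-69\right)^{2} - \left(6 - \sqrt{\frac{17}{3} - \frac{231}{17}}\right)} = \sqrt{\frac{1}{225} \cdot \frac{1}{6724} \cdot 4761 - \left(6 - \sqrt{\frac{17}{3} - \frac{231}{17}}\right)} = \sqrt{\frac{529}{168100} - \left(6 - \sqrt{- \frac{404}{51}}\right)} = \sqrt{\frac{529}{168100} - \left(6 - \frac{2 i \sqrt{5151}}{51}\right)} = \sqrt{- \frac{1008071}{168100} + \frac{2 i \sqrt{5151}}{51}}$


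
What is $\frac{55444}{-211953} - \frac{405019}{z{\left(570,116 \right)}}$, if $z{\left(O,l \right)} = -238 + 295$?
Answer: $- \frac{28616050805}{4027107} \approx -7105.9$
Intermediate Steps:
$z{\left(O,l \right)} = 57$
$\frac{55444}{-211953} - \frac{405019}{z{\left(570,116 \right)}} = \frac{55444}{-211953} - \frac{405019}{57} = 55444 \left(- \frac{1}{211953}\right) - \frac{405019}{57} = - \frac{55444}{211953} - \frac{405019}{57} = - \frac{28616050805}{4027107}$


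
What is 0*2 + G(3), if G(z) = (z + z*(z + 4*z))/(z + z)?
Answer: 8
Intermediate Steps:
G(z) = (z + 5*z²)/(2*z) (G(z) = (z + z*(5*z))/((2*z)) = (z + 5*z²)*(1/(2*z)) = (z + 5*z²)/(2*z))
0*2 + G(3) = 0*2 + (½ + (5/2)*3) = 0 + (½ + 15/2) = 0 + 8 = 8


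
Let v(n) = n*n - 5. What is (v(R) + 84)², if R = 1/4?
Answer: 1600225/256 ≈ 6250.9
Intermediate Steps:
R = ¼ ≈ 0.25000
v(n) = -5 + n² (v(n) = n² - 5 = -5 + n²)
(v(R) + 84)² = ((-5 + (¼)²) + 84)² = ((-5 + 1/16) + 84)² = (-79/16 + 84)² = (1265/16)² = 1600225/256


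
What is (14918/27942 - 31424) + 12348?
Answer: -266503337/13971 ≈ -19075.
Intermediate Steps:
(14918/27942 - 31424) + 12348 = (14918*(1/27942) - 31424) + 12348 = (7459/13971 - 31424) + 12348 = -439017245/13971 + 12348 = -266503337/13971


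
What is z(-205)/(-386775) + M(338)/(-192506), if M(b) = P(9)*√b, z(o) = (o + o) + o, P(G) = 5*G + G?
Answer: 41/25785 - 351*√2/96253 ≈ -0.0035671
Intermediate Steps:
P(G) = 6*G
z(o) = 3*o (z(o) = 2*o + o = 3*o)
M(b) = 54*√b (M(b) = (6*9)*√b = 54*√b)
z(-205)/(-386775) + M(338)/(-192506) = (3*(-205))/(-386775) + (54*√338)/(-192506) = -615*(-1/386775) + (54*(13*√2))*(-1/192506) = 41/25785 + (702*√2)*(-1/192506) = 41/25785 - 351*√2/96253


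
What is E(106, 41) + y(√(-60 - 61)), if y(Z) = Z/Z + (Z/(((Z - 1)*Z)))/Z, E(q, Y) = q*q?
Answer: 1370913/122 + I/1342 ≈ 11237.0 + 0.00074516*I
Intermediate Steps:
E(q, Y) = q²
y(Z) = 1 + 1/(Z*(-1 + Z)) (y(Z) = 1 + (Z/(((-1 + Z)*Z)))/Z = 1 + (Z/((Z*(-1 + Z))))/Z = 1 + (Z*(1/(Z*(-1 + Z))))/Z = 1 + 1/((-1 + Z)*Z) = 1 + 1/(Z*(-1 + Z)))
E(106, 41) + y(√(-60 - 61)) = 106² + (1 + (√(-60 - 61))² - √(-60 - 61))/((√(-60 - 61))*(-1 + √(-60 - 61))) = 11236 + (1 + (√(-121))² - √(-121))/((√(-121))*(-1 + √(-121))) = 11236 + (1 + (11*I)² - 11*I)/(((11*I))*(-1 + 11*I)) = 11236 + (-I/11)*((-1 - 11*I)/122)*(1 - 121 - 11*I) = 11236 + (-I/11)*((-1 - 11*I)/122)*(-120 - 11*I) = 11236 - I*(-1 - 11*I)*(-120 - 11*I)/1342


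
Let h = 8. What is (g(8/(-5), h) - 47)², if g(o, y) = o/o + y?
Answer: 1444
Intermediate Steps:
g(o, y) = 1 + y
(g(8/(-5), h) - 47)² = ((1 + 8) - 47)² = (9 - 47)² = (-38)² = 1444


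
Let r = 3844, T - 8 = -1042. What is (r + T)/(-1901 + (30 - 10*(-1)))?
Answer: -2810/1861 ≈ -1.5099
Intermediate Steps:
T = -1034 (T = 8 - 1042 = -1034)
(r + T)/(-1901 + (30 - 10*(-1))) = (3844 - 1034)/(-1901 + (30 - 10*(-1))) = 2810/(-1901 + (30 + 10)) = 2810/(-1901 + 40) = 2810/(-1861) = 2810*(-1/1861) = -2810/1861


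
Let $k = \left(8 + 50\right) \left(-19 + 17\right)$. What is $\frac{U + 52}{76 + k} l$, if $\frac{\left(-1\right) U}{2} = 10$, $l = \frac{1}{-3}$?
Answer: $\frac{4}{15} \approx 0.26667$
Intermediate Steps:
$k = -116$ ($k = 58 \left(-2\right) = -116$)
$l = - \frac{1}{3} \approx -0.33333$
$U = -20$ ($U = \left(-2\right) 10 = -20$)
$\frac{U + 52}{76 + k} l = \frac{-20 + 52}{76 - 116} \left(- \frac{1}{3}\right) = \frac{32}{-40} \left(- \frac{1}{3}\right) = 32 \left(- \frac{1}{40}\right) \left(- \frac{1}{3}\right) = \left(- \frac{4}{5}\right) \left(- \frac{1}{3}\right) = \frac{4}{15}$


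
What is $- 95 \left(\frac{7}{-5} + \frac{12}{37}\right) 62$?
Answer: $\frac{234422}{37} \approx 6335.7$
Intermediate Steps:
$- 95 \left(\frac{7}{-5} + \frac{12}{37}\right) 62 = - 95 \left(7 \left(- \frac{1}{5}\right) + 12 \cdot \frac{1}{37}\right) 62 = - 95 \left(- \frac{7}{5} + \frac{12}{37}\right) 62 = \left(-95\right) \left(- \frac{199}{185}\right) 62 = \frac{3781}{37} \cdot 62 = \frac{234422}{37}$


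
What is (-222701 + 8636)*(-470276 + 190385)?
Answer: 59914866915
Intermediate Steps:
(-222701 + 8636)*(-470276 + 190385) = -214065*(-279891) = 59914866915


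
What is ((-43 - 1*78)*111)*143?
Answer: -1920633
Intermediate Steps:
((-43 - 1*78)*111)*143 = ((-43 - 78)*111)*143 = -121*111*143 = -13431*143 = -1920633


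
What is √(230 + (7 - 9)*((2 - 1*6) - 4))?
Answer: √246 ≈ 15.684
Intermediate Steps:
√(230 + (7 - 9)*((2 - 1*6) - 4)) = √(230 - 2*((2 - 6) - 4)) = √(230 - 2*(-4 - 4)) = √(230 - 2*(-8)) = √(230 + 16) = √246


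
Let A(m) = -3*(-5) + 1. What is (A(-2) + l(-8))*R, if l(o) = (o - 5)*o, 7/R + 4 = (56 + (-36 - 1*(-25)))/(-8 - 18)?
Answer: -21840/149 ≈ -146.58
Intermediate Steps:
R = -182/149 (R = 7/(-4 + (56 + (-36 - 1*(-25)))/(-8 - 18)) = 7/(-4 + (56 + (-36 + 25))/(-26)) = 7/(-4 + (56 - 11)*(-1/26)) = 7/(-4 + 45*(-1/26)) = 7/(-4 - 45/26) = 7/(-149/26) = 7*(-26/149) = -182/149 ≈ -1.2215)
l(o) = o*(-5 + o) (l(o) = (-5 + o)*o = o*(-5 + o))
A(m) = 16 (A(m) = 15 + 1 = 16)
(A(-2) + l(-8))*R = (16 - 8*(-5 - 8))*(-182/149) = (16 - 8*(-13))*(-182/149) = (16 + 104)*(-182/149) = 120*(-182/149) = -21840/149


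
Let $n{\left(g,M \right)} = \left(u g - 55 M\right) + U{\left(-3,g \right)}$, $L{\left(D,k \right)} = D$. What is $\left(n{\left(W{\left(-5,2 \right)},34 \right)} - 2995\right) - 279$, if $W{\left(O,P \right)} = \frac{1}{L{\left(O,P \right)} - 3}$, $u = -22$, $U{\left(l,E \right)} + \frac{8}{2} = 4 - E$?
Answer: $- \frac{41129}{8} \approx -5141.1$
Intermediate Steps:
$U{\left(l,E \right)} = - E$ ($U{\left(l,E \right)} = -4 - \left(-4 + E\right) = - E$)
$W{\left(O,P \right)} = \frac{1}{-3 + O}$ ($W{\left(O,P \right)} = \frac{1}{O - 3} = \frac{1}{-3 + O}$)
$n{\left(g,M \right)} = - 55 M - 23 g$ ($n{\left(g,M \right)} = \left(- 22 g - 55 M\right) - g = \left(- 55 M - 22 g\right) - g = - 55 M - 23 g$)
$\left(n{\left(W{\left(-5,2 \right)},34 \right)} - 2995\right) - 279 = \left(\left(\left(-55\right) 34 - \frac{23}{-3 - 5}\right) - 2995\right) - 279 = \left(\left(-1870 - \frac{23}{-8}\right) - 2995\right) - 279 = \left(\left(-1870 - - \frac{23}{8}\right) - 2995\right) - 279 = \left(\left(-1870 + \frac{23}{8}\right) - 2995\right) - 279 = \left(- \frac{14937}{8} - 2995\right) - 279 = - \frac{38897}{8} - 279 = - \frac{41129}{8}$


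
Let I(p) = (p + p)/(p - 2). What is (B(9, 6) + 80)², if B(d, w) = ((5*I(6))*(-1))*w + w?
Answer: 16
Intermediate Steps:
I(p) = 2*p/(-2 + p) (I(p) = (2*p)/(-2 + p) = 2*p/(-2 + p))
B(d, w) = -14*w (B(d, w) = ((5*(2*6/(-2 + 6)))*(-1))*w + w = ((5*(2*6/4))*(-1))*w + w = ((5*(2*6*(¼)))*(-1))*w + w = ((5*3)*(-1))*w + w = (15*(-1))*w + w = -15*w + w = -14*w)
(B(9, 6) + 80)² = (-14*6 + 80)² = (-84 + 80)² = (-4)² = 16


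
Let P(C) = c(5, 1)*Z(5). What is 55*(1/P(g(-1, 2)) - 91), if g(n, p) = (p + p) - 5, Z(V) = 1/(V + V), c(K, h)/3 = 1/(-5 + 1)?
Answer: -17215/3 ≈ -5738.3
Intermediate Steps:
c(K, h) = -¾ (c(K, h) = 3/(-5 + 1) = 3/(-4) = 3*(-¼) = -¾)
Z(V) = 1/(2*V)
g(n, p) = -5 + 2*p (g(n, p) = 2*p - 5 = -5 + 2*p)
P(C) = -3/40 (P(C) = -3/(8*5) = -¾*⅒ = -3/40)
55*(1/P(g(-1, 2)) - 91) = 55*(1/(-3/40) - 91) = 55*(-40/3 - 91) = 55*(-313/3) = -17215/3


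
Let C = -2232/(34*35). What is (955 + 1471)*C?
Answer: -2707416/595 ≈ -4550.3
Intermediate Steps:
C = -1116/595 (C = -2232/1190 = -2232*1/1190 = -1116/595 ≈ -1.8756)
(955 + 1471)*C = (955 + 1471)*(-1116/595) = 2426*(-1116/595) = -2707416/595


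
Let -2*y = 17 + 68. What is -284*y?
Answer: 12070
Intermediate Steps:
y = -85/2 (y = -(17 + 68)/2 = -½*85 = -85/2 ≈ -42.500)
-284*y = -284*(-85/2) = 12070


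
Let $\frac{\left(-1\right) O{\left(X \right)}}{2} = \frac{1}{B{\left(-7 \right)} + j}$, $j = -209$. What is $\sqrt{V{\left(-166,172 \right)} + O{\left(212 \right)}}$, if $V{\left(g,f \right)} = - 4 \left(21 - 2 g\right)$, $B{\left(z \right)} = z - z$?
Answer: $\frac{i \sqrt{61677154}}{209} \approx 37.576 i$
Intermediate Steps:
$B{\left(z \right)} = 0$
$O{\left(X \right)} = \frac{2}{209}$ ($O{\left(X \right)} = - \frac{2}{0 - 209} = - \frac{2}{-209} = \left(-2\right) \left(- \frac{1}{209}\right) = \frac{2}{209}$)
$V{\left(g,f \right)} = -84 + 8 g$ ($V{\left(g,f \right)} = - 4 \left(21 - 2 g\right) = -84 + 8 g$)
$\sqrt{V{\left(-166,172 \right)} + O{\left(212 \right)}} = \sqrt{\left(-84 + 8 \left(-166\right)\right) + \frac{2}{209}} = \sqrt{\left(-84 - 1328\right) + \frac{2}{209}} = \sqrt{-1412 + \frac{2}{209}} = \sqrt{- \frac{295106}{209}} = \frac{i \sqrt{61677154}}{209}$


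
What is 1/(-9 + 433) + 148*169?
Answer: 10605089/424 ≈ 25012.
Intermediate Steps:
1/(-9 + 433) + 148*169 = 1/424 + 25012 = 10605089/424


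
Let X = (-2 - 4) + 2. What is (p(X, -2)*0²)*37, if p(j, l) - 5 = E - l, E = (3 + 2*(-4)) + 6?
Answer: 0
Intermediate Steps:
E = 1 (E = (3 - 8) + 6 = -5 + 6 = 1)
X = -4 (X = -6 + 2 = -4)
p(j, l) = 6 - l (p(j, l) = 5 + (1 - l) = 6 - l)
(p(X, -2)*0²)*37 = ((6 - 1*(-2))*0²)*37 = ((6 + 2)*0)*37 = (8*0)*37 = 0*37 = 0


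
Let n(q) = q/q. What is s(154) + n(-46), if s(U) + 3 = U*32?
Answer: 4926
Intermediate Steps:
n(q) = 1
s(U) = -3 + 32*U (s(U) = -3 + U*32 = -3 + 32*U)
s(154) + n(-46) = (-3 + 32*154) + 1 = (-3 + 4928) + 1 = 4925 + 1 = 4926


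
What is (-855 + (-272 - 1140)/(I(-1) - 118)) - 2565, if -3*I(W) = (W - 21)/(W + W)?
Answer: -1244064/365 ≈ -3408.4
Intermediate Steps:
I(W) = -(-21 + W)/(6*W) (I(W) = -(W - 21)/(3*(W + W)) = -(-21 + W)/(3*(2*W)) = -(-21 + W)*1/(2*W)/3 = -(-21 + W)/(6*W))
(-855 + (-272 - 1140)/(I(-1) - 118)) - 2565 = (-855 + (-272 - 1140)/((⅙)*(21 - 1*(-1))/(-1) - 118)) - 2565 = (-855 - 1412/((⅙)*(-1)*(21 + 1) - 118)) - 2565 = (-855 - 1412/((⅙)*(-1)*22 - 118)) - 2565 = (-855 - 1412/(-11/3 - 118)) - 2565 = (-855 - 1412/(-365/3)) - 2565 = (-855 - 1412*(-3/365)) - 2565 = (-855 + 4236/365) - 2565 = -307839/365 - 2565 = -1244064/365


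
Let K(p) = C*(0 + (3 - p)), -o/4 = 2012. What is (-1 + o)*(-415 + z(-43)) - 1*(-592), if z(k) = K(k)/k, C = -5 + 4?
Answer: 143289607/43 ≈ 3.3323e+6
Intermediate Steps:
o = -8048 (o = -4*2012 = -8048)
C = -1
K(p) = -3 + p (K(p) = -(0 + (3 - p)) = -(3 - p) = -3 + p)
z(k) = (-3 + k)/k
(-1 + o)*(-415 + z(-43)) - 1*(-592) = (-1 - 8048)*(-415 + (-3 - 43)/(-43)) - 1*(-592) = -8049*(-415 - 1/43*(-46)) + 592 = -8049*(-415 + 46/43) + 592 = -8049*(-17799/43) + 592 = 143264151/43 + 592 = 143289607/43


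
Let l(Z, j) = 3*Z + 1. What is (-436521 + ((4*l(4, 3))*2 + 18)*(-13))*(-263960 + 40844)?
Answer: 97748681412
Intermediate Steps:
l(Z, j) = 1 + 3*Z
(-436521 + ((4*l(4, 3))*2 + 18)*(-13))*(-263960 + 40844) = (-436521 + ((4*(1 + 3*4))*2 + 18)*(-13))*(-263960 + 40844) = (-436521 + ((4*(1 + 12))*2 + 18)*(-13))*(-223116) = (-436521 + ((4*13)*2 + 18)*(-13))*(-223116) = (-436521 + (52*2 + 18)*(-13))*(-223116) = (-436521 + (104 + 18)*(-13))*(-223116) = (-436521 + 122*(-13))*(-223116) = (-436521 - 1586)*(-223116) = -438107*(-223116) = 97748681412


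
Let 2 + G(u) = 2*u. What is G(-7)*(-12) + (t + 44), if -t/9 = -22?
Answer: 434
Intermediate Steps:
t = 198 (t = -9*(-22) = 198)
G(u) = -2 + 2*u
G(-7)*(-12) + (t + 44) = (-2 + 2*(-7))*(-12) + (198 + 44) = (-2 - 14)*(-12) + 242 = -16*(-12) + 242 = 192 + 242 = 434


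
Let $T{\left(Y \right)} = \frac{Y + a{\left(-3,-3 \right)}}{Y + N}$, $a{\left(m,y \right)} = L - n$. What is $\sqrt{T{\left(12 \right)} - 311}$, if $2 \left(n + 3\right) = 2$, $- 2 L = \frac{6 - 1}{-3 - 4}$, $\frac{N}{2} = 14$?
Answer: $\frac{i \sqrt{6088565}}{140} \approx 17.625 i$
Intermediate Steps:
$N = 28$ ($N = 2 \cdot 14 = 28$)
$L = \frac{5}{14}$ ($L = - \frac{\left(6 - 1\right) \frac{1}{-3 - 4}}{2} = - \frac{5 \frac{1}{-7}}{2} = - \frac{5 \left(- \frac{1}{7}\right)}{2} = \left(- \frac{1}{2}\right) \left(- \frac{5}{7}\right) = \frac{5}{14} \approx 0.35714$)
$n = -2$ ($n = -3 + \frac{1}{2} \cdot 2 = -3 + 1 = -2$)
$a{\left(m,y \right)} = \frac{33}{14}$ ($a{\left(m,y \right)} = \frac{5}{14} - -2 = \frac{5}{14} + 2 = \frac{33}{14}$)
$T{\left(Y \right)} = \frac{\frac{33}{14} + Y}{28 + Y}$ ($T{\left(Y \right)} = \frac{Y + \frac{33}{14}}{Y + 28} = \frac{\frac{33}{14} + Y}{28 + Y}$)
$\sqrt{T{\left(12 \right)} - 311} = \sqrt{\frac{\frac{33}{14} + 12}{28 + 12} - 311} = \sqrt{\frac{1}{40} \cdot \frac{201}{14} - 311} = \sqrt{\frac{201}{560} - 311} = \sqrt{- \frac{173959}{560}} = \frac{i \sqrt{6088565}}{140}$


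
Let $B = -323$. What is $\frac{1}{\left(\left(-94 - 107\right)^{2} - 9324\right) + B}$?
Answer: $\frac{1}{30754} \approx 3.2516 \cdot 10^{-5}$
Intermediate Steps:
$\frac{1}{\left(\left(-94 - 107\right)^{2} - 9324\right) + B} = \frac{1}{\left(\left(-94 - 107\right)^{2} - 9324\right) - 323} = \frac{1}{\left(\left(-201\right)^{2} - 9324\right) - 323} = \frac{1}{\left(40401 - 9324\right) - 323} = \frac{1}{31077 - 323} = \frac{1}{30754}$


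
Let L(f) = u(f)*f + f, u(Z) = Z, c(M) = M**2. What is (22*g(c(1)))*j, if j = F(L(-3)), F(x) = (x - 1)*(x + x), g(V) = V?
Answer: 1320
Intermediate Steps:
L(f) = f + f**2 (L(f) = f*f + f = f**2 + f = f + f**2)
F(x) = 2*x*(-1 + x) (F(x) = (-1 + x)*(2*x) = 2*x*(-1 + x))
j = 60 (j = 2*(-3*(1 - 3))*(-1 - 3*(1 - 3)) = 2*(-3*(-2))*(-1 - 3*(-2)) = 2*6*(-1 + 6) = 2*6*5 = 60)
(22*g(c(1)))*j = (22*1**2)*60 = (22*1)*60 = 22*60 = 1320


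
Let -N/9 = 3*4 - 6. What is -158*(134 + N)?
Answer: -12640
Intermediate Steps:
N = -54 (N = -9*(3*4 - 6) = -9*(12 - 6) = -9*6 = -54)
-158*(134 + N) = -158*(134 - 54) = -158*80 = -12640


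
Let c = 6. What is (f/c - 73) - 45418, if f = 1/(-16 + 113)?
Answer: -26475761/582 ≈ -45491.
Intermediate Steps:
f = 1/97 ≈ 0.010309
(f/c - 73) - 45418 = ((1/97)/6 - 73) - 45418 = ((1/6)*(1/97) - 73) - 45418 = (1/582 - 73) - 45418 = -42485/582 - 45418 = -26475761/582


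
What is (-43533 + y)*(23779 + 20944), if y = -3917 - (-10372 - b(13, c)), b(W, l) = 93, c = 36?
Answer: -1654080155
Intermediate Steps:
y = 6548 (y = -3917 - (-10372 - 1*93) = -3917 - (-10372 - 93) = -3917 - 1*(-10465) = -3917 + 10465 = 6548)
(-43533 + y)*(23779 + 20944) = (-43533 + 6548)*(23779 + 20944) = -36985*44723 = -1654080155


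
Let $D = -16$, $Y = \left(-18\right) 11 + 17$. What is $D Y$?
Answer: $2896$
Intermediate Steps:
$Y = -181$ ($Y = -198 + 17 = -181$)
$D Y = \left(-16\right) \left(-181\right) = 2896$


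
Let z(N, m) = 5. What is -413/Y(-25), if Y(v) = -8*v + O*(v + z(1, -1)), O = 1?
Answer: -413/180 ≈ -2.2944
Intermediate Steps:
Y(v) = 5 - 7*v (Y(v) = -8*v + 1*(v + 5) = -8*v + 1*(5 + v) = -8*v + (5 + v) = 5 - 7*v)
-413/Y(-25) = -413/(5 - 7*(-25)) = -413/(5 + 175) = -413/180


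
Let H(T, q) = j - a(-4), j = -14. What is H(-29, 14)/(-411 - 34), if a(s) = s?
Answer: 2/89 ≈ 0.022472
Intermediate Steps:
H(T, q) = -10 (H(T, q) = -14 - 1*(-4) = -14 + 4 = -10)
H(-29, 14)/(-411 - 34) = -10/(-411 - 34) = -10/(-445) = -10*(-1/445) = 2/89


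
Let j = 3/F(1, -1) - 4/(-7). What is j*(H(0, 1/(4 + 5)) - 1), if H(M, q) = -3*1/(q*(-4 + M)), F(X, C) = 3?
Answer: 253/28 ≈ 9.0357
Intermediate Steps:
H(M, q) = -3/(q*(-4 + M))
j = 11/7 (j = 3/3 - 4/(-7) = 3*(⅓) - 4*(-⅐) = 1 + 4/7 = 11/7 ≈ 1.5714)
j*(H(0, 1/(4 + 5)) - 1) = 11*(-3/((1/(4 + 5))*(-4 + 0)) - 1)/7 = 11*(-3/(1/9*(-4)) - 1)/7 = 11*(-3*(-¼)/⅑ - 1)/7 = 11*(-3*9*(-¼) - 1)/7 = 11*(27/4 - 1)/7 = (11/7)*(23/4) = 253/28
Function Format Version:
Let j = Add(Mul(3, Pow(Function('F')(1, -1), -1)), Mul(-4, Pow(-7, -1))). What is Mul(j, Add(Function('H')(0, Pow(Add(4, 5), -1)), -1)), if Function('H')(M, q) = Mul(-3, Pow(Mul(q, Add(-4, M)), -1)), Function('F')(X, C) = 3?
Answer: Rational(253, 28) ≈ 9.0357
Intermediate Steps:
Function('H')(M, q) = Mul(-3, Pow(q, -1), Pow(Add(-4, M), -1)) (Function('H')(M, q) = Mul(-3, Mul(Pow(q, -1), Pow(Add(-4, M), -1))) = Mul(-3, Pow(q, -1), Pow(Add(-4, M), -1)))
j = Rational(11, 7) (j = Add(Mul(3, Pow(3, -1)), Mul(-4, Pow(-7, -1))) = Add(Mul(3, Rational(1, 3)), Mul(-4, Rational(-1, 7))) = Add(1, Rational(4, 7)) = Rational(11, 7) ≈ 1.5714)
Mul(j, Add(Function('H')(0, Pow(Add(4, 5), -1)), -1)) = Mul(Rational(11, 7), Add(Mul(-3, Pow(Pow(Add(4, 5), -1), -1), Pow(Add(-4, 0), -1)), -1)) = Mul(Rational(11, 7), Add(Mul(-3, Pow(Pow(9, -1), -1), Pow(-4, -1)), -1)) = Mul(Rational(11, 7), Add(Mul(-3, Pow(Rational(1, 9), -1), Rational(-1, 4)), -1)) = Mul(Rational(11, 7), Add(Mul(-3, 9, Rational(-1, 4)), -1)) = Mul(Rational(11, 7), Add(Rational(27, 4), -1)) = Mul(Rational(11, 7), Rational(23, 4)) = Rational(253, 28)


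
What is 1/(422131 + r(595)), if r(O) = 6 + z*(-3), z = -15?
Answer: 1/422182 ≈ 2.3686e-6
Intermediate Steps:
r(O) = 51 (r(O) = 6 - 15*(-3) = 6 + 45 = 51)
1/(422131 + r(595)) = 1/(422131 + 51) = 1/422182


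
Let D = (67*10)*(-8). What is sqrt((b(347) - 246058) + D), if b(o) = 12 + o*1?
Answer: I*sqrt(251059) ≈ 501.06*I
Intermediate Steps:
b(o) = 12 + o
D = -5360 (D = 670*(-8) = -5360)
sqrt((b(347) - 246058) + D) = sqrt(((12 + 347) - 246058) - 5360) = sqrt((359 - 246058) - 5360) = sqrt(-245699 - 5360) = sqrt(-251059) = I*sqrt(251059)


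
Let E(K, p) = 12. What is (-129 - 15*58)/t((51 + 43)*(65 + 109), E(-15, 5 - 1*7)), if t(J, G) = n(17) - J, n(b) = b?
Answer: 999/16339 ≈ 0.061142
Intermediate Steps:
t(J, G) = 17 - J
(-129 - 15*58)/t((51 + 43)*(65 + 109), E(-15, 5 - 1*7)) = (-129 - 15*58)/(17 - (51 + 43)*(65 + 109)) = (-129 - 870)/(17 - 94*174) = -999/(17 - 1*16356) = -999/(17 - 16356) = -999/(-16339) = -999*(-1/16339) = 999/16339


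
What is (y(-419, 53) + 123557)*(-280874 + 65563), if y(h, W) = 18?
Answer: -26607056825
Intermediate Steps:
(y(-419, 53) + 123557)*(-280874 + 65563) = (18 + 123557)*(-280874 + 65563) = 123575*(-215311) = -26607056825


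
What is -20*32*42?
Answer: -26880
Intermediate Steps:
-20*32*42 = -640*42 = -26880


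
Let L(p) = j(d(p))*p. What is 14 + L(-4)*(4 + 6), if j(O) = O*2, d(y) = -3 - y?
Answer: -66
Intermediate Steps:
j(O) = 2*O
L(p) = p*(-6 - 2*p) (L(p) = (2*(-3 - p))*p = (-6 - 2*p)*p = p*(-6 - 2*p))
14 + L(-4)*(4 + 6) = 14 + (-2*(-4)*(3 - 4))*(4 + 6) = 14 - 2*(-4)*(-1)*10 = 14 - 8*10 = 14 - 80 = -66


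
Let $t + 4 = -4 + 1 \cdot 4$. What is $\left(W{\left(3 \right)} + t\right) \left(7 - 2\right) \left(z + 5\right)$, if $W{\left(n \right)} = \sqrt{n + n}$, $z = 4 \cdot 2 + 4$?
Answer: $-340 + 85 \sqrt{6} \approx -131.79$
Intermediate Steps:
$z = 12$ ($z = 8 + 4 = 12$)
$t = -4$ ($t = -4 + \left(-4 + 1 \cdot 4\right) = -4 + \left(-4 + 4\right) = -4 + 0 = -4$)
$W{\left(n \right)} = \sqrt{2} \sqrt{n}$ ($W{\left(n \right)} = \sqrt{2 n} = \sqrt{2} \sqrt{n}$)
$\left(W{\left(3 \right)} + t\right) \left(7 - 2\right) \left(z + 5\right) = \left(\sqrt{2} \sqrt{3} - 4\right) \left(7 - 2\right) \left(12 + 5\right) = \left(\sqrt{6} - 4\right) 5 \cdot 17 = \left(-4 + \sqrt{6}\right) 85 = -340 + 85 \sqrt{6}$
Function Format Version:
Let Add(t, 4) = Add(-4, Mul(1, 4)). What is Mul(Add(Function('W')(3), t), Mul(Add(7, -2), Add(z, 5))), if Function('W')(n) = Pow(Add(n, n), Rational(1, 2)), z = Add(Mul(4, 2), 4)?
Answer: Add(-340, Mul(85, Pow(6, Rational(1, 2)))) ≈ -131.79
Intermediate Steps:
z = 12 (z = Add(8, 4) = 12)
t = -4 (t = Add(-4, Add(-4, Mul(1, 4))) = Add(-4, Add(-4, 4)) = Add(-4, 0) = -4)
Function('W')(n) = Mul(Pow(2, Rational(1, 2)), Pow(n, Rational(1, 2))) (Function('W')(n) = Pow(Mul(2, n), Rational(1, 2)) = Mul(Pow(2, Rational(1, 2)), Pow(n, Rational(1, 2))))
Mul(Add(Function('W')(3), t), Mul(Add(7, -2), Add(z, 5))) = Mul(Add(Mul(Pow(2, Rational(1, 2)), Pow(3, Rational(1, 2))), -4), Mul(Add(7, -2), Add(12, 5))) = Mul(Add(Pow(6, Rational(1, 2)), -4), Mul(5, 17)) = Mul(Add(-4, Pow(6, Rational(1, 2))), 85) = Add(-340, Mul(85, Pow(6, Rational(1, 2))))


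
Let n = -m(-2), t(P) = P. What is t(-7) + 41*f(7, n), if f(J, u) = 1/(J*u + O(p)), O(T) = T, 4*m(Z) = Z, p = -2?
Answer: 61/3 ≈ 20.333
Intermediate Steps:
m(Z) = Z/4
n = ½ (n = -(-2)/4 = -1*(-½) = ½ ≈ 0.50000)
f(J, u) = 1/(-2 + J*u) (f(J, u) = 1/(J*u - 2) = 1/(-2 + J*u))
t(-7) + 41*f(7, n) = -7 + 41/(-2 + 7*(½)) = -7 + 41/(-2 + 7/2) = -7 + 41/(3/2) = -7 + 41*(⅔) = -7 + 82/3 = 61/3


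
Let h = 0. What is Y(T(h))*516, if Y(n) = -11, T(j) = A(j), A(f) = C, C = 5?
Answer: -5676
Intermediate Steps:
A(f) = 5
T(j) = 5
Y(T(h))*516 = -11*516 = -5676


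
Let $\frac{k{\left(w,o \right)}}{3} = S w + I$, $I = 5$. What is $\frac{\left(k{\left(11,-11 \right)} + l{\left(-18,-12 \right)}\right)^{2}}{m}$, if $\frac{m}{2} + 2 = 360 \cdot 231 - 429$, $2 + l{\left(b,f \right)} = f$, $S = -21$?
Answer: $\frac{239432}{82729} \approx 2.8942$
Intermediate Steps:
$l{\left(b,f \right)} = -2 + f$
$k{\left(w,o \right)} = 15 - 63 w$ ($k{\left(w,o \right)} = 3 \left(- 21 w + 5\right) = 3 \left(5 - 21 w\right) = 15 - 63 w$)
$m = 165458$ ($m = -4 + 2 \left(360 \cdot 231 - 429\right) = -4 + 2 \left(83160 - 429\right) = -4 + 2 \cdot 82731 = -4 + 165462 = 165458$)
$\frac{\left(k{\left(11,-11 \right)} + l{\left(-18,-12 \right)}\right)^{2}}{m} = \frac{\left(\left(15 - 693\right) - 14\right)^{2}}{165458} = \left(\left(15 - 693\right) - 14\right)^{2} \cdot \frac{1}{165458} = \left(-678 - 14\right)^{2} \cdot \frac{1}{165458} = \left(-692\right)^{2} \cdot \frac{1}{165458} = 478864 \cdot \frac{1}{165458} = \frac{239432}{82729}$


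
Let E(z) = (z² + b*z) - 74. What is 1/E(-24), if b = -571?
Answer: 1/14206 ≈ 7.0393e-5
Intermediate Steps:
E(z) = -74 + z² - 571*z (E(z) = (z² - 571*z) - 74 = -74 + z² - 571*z)
1/E(-24) = 1/(-74 + (-24)² - 571*(-24)) = 1/(-74 + 576 + 13704) = 1/14206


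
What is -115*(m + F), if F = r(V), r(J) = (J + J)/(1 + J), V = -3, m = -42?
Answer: 4485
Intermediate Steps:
r(J) = 2*J/(1 + J) (r(J) = (2*J)/(1 + J) = 2*J/(1 + J))
F = 3 (F = 2*(-3)/(1 - 3) = 2*(-3)/(-2) = 2*(-3)*(-½) = 3)
-115*(m + F) = -115*(-42 + 3) = -115*(-39) = 4485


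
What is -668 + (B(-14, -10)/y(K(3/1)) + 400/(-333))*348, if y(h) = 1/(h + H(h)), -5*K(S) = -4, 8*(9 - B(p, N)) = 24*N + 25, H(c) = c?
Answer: 10483496/555 ≈ 18889.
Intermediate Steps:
B(p, N) = 47/8 - 3*N (B(p, N) = 9 - (24*N + 25)/8 = 9 - (25 + 24*N)/8 = 9 + (-25/8 - 3*N) = 47/8 - 3*N)
K(S) = 4/5 (K(S) = -1/5*(-4) = 4/5)
y(h) = 1/(2*h) (y(h) = 1/(h + h) = 1/(2*h))
-668 + (B(-14, -10)/y(K(3/1)) + 400/(-333))*348 = -668 + ((47/8 - 3*(-10))/((1/(2*(4/5)))) + 400/(-333))*348 = -668 + ((47/8 + 30)/(((1/2)*(5/4))) + 400*(-1/333))*348 = -668 + (287/(8*(5/8)) - 400/333)*348 = -668 + ((287/8)*(8/5) - 400/333)*348 = -668 + (287/5 - 400/333)*348 = -668 + (93571/1665)*348 = -668 + 10854236/555 = 10483496/555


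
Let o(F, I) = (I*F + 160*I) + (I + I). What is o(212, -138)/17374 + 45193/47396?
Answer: -48853505/24219356 ≈ -2.0171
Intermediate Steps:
o(F, I) = 162*I + F*I (o(F, I) = (F*I + 160*I) + 2*I = (160*I + F*I) + 2*I = 162*I + F*I)
o(212, -138)/17374 + 45193/47396 = -138*(162 + 212)/17374 + 45193/47396 = -138*374*(1/17374) + 45193*(1/47396) = -51612*1/17374 + 45193/47396 = -1518/511 + 45193/47396 = -48853505/24219356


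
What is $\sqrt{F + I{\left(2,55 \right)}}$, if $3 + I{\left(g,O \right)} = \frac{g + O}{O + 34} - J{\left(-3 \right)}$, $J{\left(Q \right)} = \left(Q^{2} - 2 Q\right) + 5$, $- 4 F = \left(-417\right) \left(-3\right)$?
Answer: $\frac{i \sqrt{10617611}}{178} \approx 18.306 i$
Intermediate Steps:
$F = - \frac{1251}{4}$ ($F = - \frac{\left(-417\right) \left(-3\right)}{4} = \left(- \frac{1}{4}\right) 1251 = - \frac{1251}{4} \approx -312.75$)
$J{\left(Q \right)} = 5 + Q^{2} - 2 Q$
$I{\left(g,O \right)} = -23 + \frac{O + g}{34 + O}$ ($I{\left(g,O \right)} = -3 - \left(14 + 6 - \frac{g + O}{O + 34}\right) = -3 + \left(\frac{O + g}{34 + O} - \left(5 + 9 + 6\right)\right) = -3 + \left(\frac{O + g}{34 + O} - 20\right) = -3 - \left(20 - \frac{O + g}{34 + O}\right) = -23 + \frac{O + g}{34 + O}$)
$\sqrt{F + I{\left(2,55 \right)}} = \sqrt{- \frac{1251}{4} + \frac{-782 + 2 - 1210}{34 + 55}} = \sqrt{- \frac{1251}{4} + \frac{-782 + 2 - 1210}{89}} = \sqrt{- \frac{1251}{4} + \frac{1}{89} \left(-1990\right)} = \sqrt{- \frac{1251}{4} - \frac{1990}{89}} = \sqrt{- \frac{119299}{356}} = \frac{i \sqrt{10617611}}{178}$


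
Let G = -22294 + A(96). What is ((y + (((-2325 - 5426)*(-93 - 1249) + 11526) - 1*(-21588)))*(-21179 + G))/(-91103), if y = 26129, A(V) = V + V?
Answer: 452766219885/91103 ≈ 4.9698e+6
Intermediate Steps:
A(V) = 2*V
G = -22102 (G = -22294 + 2*96 = -22294 + 192 = -22102)
((y + (((-2325 - 5426)*(-93 - 1249) + 11526) - 1*(-21588)))*(-21179 + G))/(-91103) = ((26129 + (((-2325 - 5426)*(-93 - 1249) + 11526) - 1*(-21588)))*(-21179 - 22102))/(-91103) = ((26129 + ((-7751*(-1342) + 11526) + 21588))*(-43281))*(-1/91103) = ((26129 + ((10401842 + 11526) + 21588))*(-43281))*(-1/91103) = ((26129 + (10413368 + 21588))*(-43281))*(-1/91103) = ((26129 + 10434956)*(-43281))*(-1/91103) = (10461085*(-43281))*(-1/91103) = -452766219885*(-1/91103) = 452766219885/91103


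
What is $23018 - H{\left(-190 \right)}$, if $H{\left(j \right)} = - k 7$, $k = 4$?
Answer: $23046$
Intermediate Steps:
$H{\left(j \right)} = -28$ ($H{\left(j \right)} = \left(-1\right) 4 \cdot 7 = \left(-4\right) 7 = -28$)
$23018 - H{\left(-190 \right)} = 23018 - -28 = 23018 + 28 = 23046$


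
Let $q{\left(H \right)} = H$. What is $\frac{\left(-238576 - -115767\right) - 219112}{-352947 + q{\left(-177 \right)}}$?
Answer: $\frac{20113}{20772} \approx 0.96828$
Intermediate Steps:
$\frac{\left(-238576 - -115767\right) - 219112}{-352947 + q{\left(-177 \right)}} = \frac{\left(-238576 - -115767\right) - 219112}{-352947 - 177} = \frac{\left(-238576 + 115767\right) - 219112}{-353124} = \left(-122809 - 219112\right) \left(- \frac{1}{353124}\right) = \left(-341921\right) \left(- \frac{1}{353124}\right) = \frac{20113}{20772}$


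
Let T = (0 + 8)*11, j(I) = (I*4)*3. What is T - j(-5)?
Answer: 148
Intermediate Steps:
j(I) = 12*I (j(I) = (4*I)*3 = 12*I)
T = 88 (T = 8*11 = 88)
T - j(-5) = 88 - 12*(-5) = 88 - 1*(-60) = 88 + 60 = 148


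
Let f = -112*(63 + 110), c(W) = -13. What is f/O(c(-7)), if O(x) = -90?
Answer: 9688/45 ≈ 215.29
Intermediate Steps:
f = -19376 (f = -112*173 = -19376)
f/O(c(-7)) = -19376/(-90) = -19376*(-1/90) = 9688/45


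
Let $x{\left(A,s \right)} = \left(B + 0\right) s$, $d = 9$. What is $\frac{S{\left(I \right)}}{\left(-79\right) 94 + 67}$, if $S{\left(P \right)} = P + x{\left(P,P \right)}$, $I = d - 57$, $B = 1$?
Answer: $\frac{32}{2453} \approx 0.013045$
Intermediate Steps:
$I = -48$ ($I = 9 - 57 = -48$)
$x{\left(A,s \right)} = s$ ($x{\left(A,s \right)} = \left(1 + 0\right) s = 1 s = s$)
$S{\left(P \right)} = 2 P$ ($S{\left(P \right)} = P + P = 2 P$)
$\frac{S{\left(I \right)}}{\left(-79\right) 94 + 67} = \frac{2 \left(-48\right)}{\left(-79\right) 94 + 67} = - \frac{96}{-7426 + 67} = - \frac{96}{-7359} = \left(-96\right) \left(- \frac{1}{7359}\right) = \frac{32}{2453}$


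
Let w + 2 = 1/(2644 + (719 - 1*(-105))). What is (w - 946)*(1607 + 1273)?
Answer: -789039120/289 ≈ -2.7302e+6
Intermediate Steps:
w = -6935/3468 (w = -2 + 1/(2644 + (719 - 1*(-105))) = -2 + 1/(2644 + (719 + 105)) = -2 + 1/(2644 + 824) = -2 + 1/3468 = -6935/3468 ≈ -1.9997)
(w - 946)*(1607 + 1273) = (-6935/3468 - 946)*(1607 + 1273) = -3287663/3468*2880 = -789039120/289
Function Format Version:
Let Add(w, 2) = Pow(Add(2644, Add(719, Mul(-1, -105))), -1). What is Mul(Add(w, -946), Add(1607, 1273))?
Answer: Rational(-789039120, 289) ≈ -2.7302e+6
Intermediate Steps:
w = Rational(-6935, 3468) (w = Add(-2, Pow(Add(2644, Add(719, Mul(-1, -105))), -1)) = Add(-2, Pow(Add(2644, Add(719, 105)), -1)) = Add(-2, Pow(Add(2644, 824), -1)) = Add(-2, Pow(3468, -1)) = Add(-2, Rational(1, 3468)) = Rational(-6935, 3468) ≈ -1.9997)
Mul(Add(w, -946), Add(1607, 1273)) = Mul(Add(Rational(-6935, 3468), -946), Add(1607, 1273)) = Mul(Rational(-3287663, 3468), 2880) = Rational(-789039120, 289)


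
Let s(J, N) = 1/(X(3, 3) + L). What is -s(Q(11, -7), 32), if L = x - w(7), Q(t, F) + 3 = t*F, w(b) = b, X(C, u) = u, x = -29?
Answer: 1/33 ≈ 0.030303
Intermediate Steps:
Q(t, F) = -3 + F*t (Q(t, F) = -3 + t*F = -3 + F*t)
L = -36 (L = -29 - 1*7 = -29 - 7 = -36)
s(J, N) = -1/33 (s(J, N) = 1/(3 - 36) = 1/(-33) = -1/33)
-s(Q(11, -7), 32) = -1*(-1/33) = 1/33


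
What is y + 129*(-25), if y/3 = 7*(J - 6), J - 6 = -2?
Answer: -3267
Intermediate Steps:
J = 4 (J = 6 - 2 = 4)
y = -42 (y = 3*(7*(4 - 6)) = 3*(7*(-2)) = 3*(-14) = -42)
y + 129*(-25) = -42 + 129*(-25) = -42 - 3225 = -3267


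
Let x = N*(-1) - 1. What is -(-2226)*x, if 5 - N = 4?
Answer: -4452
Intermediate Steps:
N = 1 (N = 5 - 1*4 = 5 - 4 = 1)
x = -2 (x = 1*(-1) - 1 = -1 - 1 = -2)
-(-2226)*x = -(-2226)*(-2) = -318*14 = -4452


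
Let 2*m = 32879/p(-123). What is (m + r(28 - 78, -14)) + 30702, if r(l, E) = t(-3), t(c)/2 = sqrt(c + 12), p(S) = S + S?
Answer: 15075457/492 ≈ 30641.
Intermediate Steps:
p(S) = 2*S
t(c) = 2*sqrt(12 + c) (t(c) = 2*sqrt(c + 12) = 2*sqrt(12 + c))
r(l, E) = 6 (r(l, E) = 2*sqrt(12 - 3) = 2*sqrt(9) = 2*3 = 6)
m = -32879/492 (m = (32879/((2*(-123))))/2 = (32879/(-246))/2 = (32879*(-1/246))/2 = (1/2)*(-32879/246) = -32879/492 ≈ -66.827)
(m + r(28 - 78, -14)) + 30702 = (-32879/492 + 6) + 30702 = -29927/492 + 30702 = 15075457/492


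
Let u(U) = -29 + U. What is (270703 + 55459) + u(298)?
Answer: 326431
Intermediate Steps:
(270703 + 55459) + u(298) = (270703 + 55459) + (-29 + 298) = 326162 + 269 = 326431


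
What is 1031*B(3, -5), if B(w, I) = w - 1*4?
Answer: -1031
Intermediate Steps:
B(w, I) = -4 + w (B(w, I) = w - 4 = -4 + w)
1031*B(3, -5) = 1031*(-4 + 3) = 1031*(-1) = -1031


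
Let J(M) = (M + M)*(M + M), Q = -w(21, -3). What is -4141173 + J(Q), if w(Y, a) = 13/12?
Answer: -149082059/36 ≈ -4.1412e+6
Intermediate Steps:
w(Y, a) = 13/12 (w(Y, a) = 13*(1/12) = 13/12)
Q = -13/12 (Q = -1*13/12 = -13/12 ≈ -1.0833)
J(M) = 4*M² (J(M) = (2*M)*(2*M) = 4*M²)
-4141173 + J(Q) = -4141173 + 4*(-13/12)² = -4141173 + 4*(169/144) = -4141173 + 169/36 = -149082059/36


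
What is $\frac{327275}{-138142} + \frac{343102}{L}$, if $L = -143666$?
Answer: $- \frac{47207543317}{9923154286} \approx -4.7573$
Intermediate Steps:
$\frac{327275}{-138142} + \frac{343102}{L} = \frac{327275}{-138142} + \frac{343102}{-143666} = 327275 \left(- \frac{1}{138142}\right) + 343102 \left(- \frac{1}{143666}\right) = - \frac{327275}{138142} - \frac{171551}{71833} = - \frac{47207543317}{9923154286}$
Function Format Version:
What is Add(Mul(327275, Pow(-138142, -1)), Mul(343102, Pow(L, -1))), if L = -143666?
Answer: Rational(-47207543317, 9923154286) ≈ -4.7573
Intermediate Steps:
Add(Mul(327275, Pow(-138142, -1)), Mul(343102, Pow(L, -1))) = Add(Mul(327275, Pow(-138142, -1)), Mul(343102, Pow(-143666, -1))) = Add(Mul(327275, Rational(-1, 138142)), Mul(343102, Rational(-1, 143666))) = Add(Rational(-327275, 138142), Rational(-171551, 71833)) = Rational(-47207543317, 9923154286)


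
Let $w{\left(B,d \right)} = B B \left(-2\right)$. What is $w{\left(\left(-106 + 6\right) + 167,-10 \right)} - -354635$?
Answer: $345657$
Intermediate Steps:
$w{\left(B,d \right)} = - 2 B^{2}$ ($w{\left(B,d \right)} = B^{2} \left(-2\right) = - 2 B^{2}$)
$w{\left(\left(-106 + 6\right) + 167,-10 \right)} - -354635 = - 2 \left(\left(-106 + 6\right) + 167\right)^{2} - -354635 = - 2 \left(-100 + 167\right)^{2} + 354635 = - 2 \cdot 67^{2} + 354635 = \left(-2\right) 4489 + 354635 = -8978 + 354635 = 345657$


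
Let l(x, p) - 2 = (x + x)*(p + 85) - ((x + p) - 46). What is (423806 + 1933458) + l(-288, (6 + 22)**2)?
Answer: 1856272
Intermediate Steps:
l(x, p) = 48 - p - x + 2*x*(85 + p) (l(x, p) = 2 + ((x + x)*(p + 85) - ((x + p) - 46)) = 2 + ((2*x)*(85 + p) - ((p + x) - 46)) = 2 + (2*x*(85 + p) - (-46 + p + x)) = 2 + (2*x*(85 + p) + (46 - p - x)) = 2 + (46 - p - x + 2*x*(85 + p)) = 48 - p - x + 2*x*(85 + p))
(423806 + 1933458) + l(-288, (6 + 22)**2) = (423806 + 1933458) + (48 - (6 + 22)**2 + 169*(-288) + 2*(6 + 22)**2*(-288)) = 2357264 + (48 - 1*28**2 - 48672 + 2*28**2*(-288)) = 2357264 + (48 - 1*784 - 48672 + 2*784*(-288)) = 2357264 + (48 - 784 - 48672 - 451584) = 2357264 - 500992 = 1856272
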